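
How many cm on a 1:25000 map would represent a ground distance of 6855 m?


map_cm = 6855 * 100 / 25000 = 27.42 cm

27.42 cm


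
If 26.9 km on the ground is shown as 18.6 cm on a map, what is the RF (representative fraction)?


ground = 26.9 km = 2690000 cm; RF denominator = ground / map = 2690000 / 18.6 ≈ 144624; RF = 1:144624

1:144624


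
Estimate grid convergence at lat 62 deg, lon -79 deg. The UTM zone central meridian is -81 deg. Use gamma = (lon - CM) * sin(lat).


gamma = (-79 - -81) * sin(62) = 2 * 0.882948 = 1.766 degrees

1.766 degrees


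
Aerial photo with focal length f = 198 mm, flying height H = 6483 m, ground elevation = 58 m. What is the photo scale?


scale = f / (H - h) = 198 mm / 6425 m = 198 / 6425000 = 1:32449

1:32449


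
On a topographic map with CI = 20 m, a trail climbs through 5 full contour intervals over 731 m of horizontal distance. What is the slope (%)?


elevation change = 5 * 20 = 100 m
slope = 100 / 731 * 100 = 13.7%

13.7%


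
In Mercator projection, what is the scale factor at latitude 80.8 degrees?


SF = 1 / cos(80.8) = 1 / 0.159881 = 6.255

6.255


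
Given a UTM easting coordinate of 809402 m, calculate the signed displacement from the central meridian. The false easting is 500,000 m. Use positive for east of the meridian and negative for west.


displacement = 809402 - 500000 = 309402 m

309402 m


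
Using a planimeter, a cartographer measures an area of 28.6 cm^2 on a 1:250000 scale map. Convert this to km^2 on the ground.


ground_area = 28.6 * (250000/100)^2 = 178750000.0 m^2 = 178.75 km^2

178.75 km^2


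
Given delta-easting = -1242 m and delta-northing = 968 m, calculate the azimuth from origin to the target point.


az = atan2(-1242, 968) = -52.1 deg
adjusted to 0-360: 307.9 degrees

307.9 degrees


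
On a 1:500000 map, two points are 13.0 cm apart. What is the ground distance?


ground = 13.0 cm * 500000 / 100 = 65000.0 m = 65.0 km

65.0 km


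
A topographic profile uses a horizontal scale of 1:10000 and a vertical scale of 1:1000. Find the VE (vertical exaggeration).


VE = horizontal_scale / vertical_scale = 10000 / 1000 = 10.0

10.0x


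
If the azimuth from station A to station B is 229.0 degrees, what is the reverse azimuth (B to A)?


back azimuth = (229.0 + 180) mod 360 = 49.0 degrees

49.0 degrees


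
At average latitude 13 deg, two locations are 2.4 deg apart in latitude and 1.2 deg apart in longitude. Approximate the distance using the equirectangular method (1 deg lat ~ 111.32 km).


dlat_km = 2.4 * 111.32 = 267.168
dlon_km = 1.2 * 111.32 * cos(13) ≈ 130.16
dist = sqrt(267.168^2 + 130.16^2) ≈ 297.2 km

297.2 km


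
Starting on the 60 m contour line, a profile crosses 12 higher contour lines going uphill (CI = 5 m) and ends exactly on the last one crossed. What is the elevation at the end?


elevation = 60 + 12 * 5 = 120 m

120 m


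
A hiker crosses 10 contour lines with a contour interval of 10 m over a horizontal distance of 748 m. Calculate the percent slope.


elevation change = 10 * 10 = 100 m
slope = 100 / 748 * 100 = 13.4%

13.4%


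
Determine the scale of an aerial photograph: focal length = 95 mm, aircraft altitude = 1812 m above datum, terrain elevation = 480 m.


scale = f / (H - h) = 95 mm / 1332 m = 95 / 1332000 = 1:14021

1:14021


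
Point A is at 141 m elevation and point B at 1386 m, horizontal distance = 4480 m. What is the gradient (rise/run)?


gradient = (1386 - 141) / 4480 = 1245 / 4480 = 0.2779

0.2779


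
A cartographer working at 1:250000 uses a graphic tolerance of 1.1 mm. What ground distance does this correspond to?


ground = 1.1 mm * 250000 / 1000 = 275.0 m

275.0 m


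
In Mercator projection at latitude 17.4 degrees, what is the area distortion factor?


area_distortion = 1/cos^2(17.4) = 1.098

1.098


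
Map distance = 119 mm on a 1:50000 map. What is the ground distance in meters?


ground = 119 mm * 50000 / 1000 = 5950.0 m

5950.0 m


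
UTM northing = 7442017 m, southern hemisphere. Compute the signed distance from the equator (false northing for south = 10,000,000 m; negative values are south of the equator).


For southern: actual = 7442017 - 10000000 = -2557983 m

-2557983 m


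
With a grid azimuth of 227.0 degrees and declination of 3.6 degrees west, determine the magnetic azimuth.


magnetic azimuth = grid azimuth - declination (east +ve)
mag_az = 227.0 - -3.6 = 230.6 degrees

230.6 degrees


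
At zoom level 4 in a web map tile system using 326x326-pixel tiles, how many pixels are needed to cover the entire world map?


tiles per axis = 2^4 = 16
total tiles = 16^2 = 256
pixels per axis = 16 * 326 = 5216
total pixels = 5216^2 = 27206656

27206656 pixels


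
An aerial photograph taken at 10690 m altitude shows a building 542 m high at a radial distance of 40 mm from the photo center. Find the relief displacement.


d = h * r / H = 542 * 40 / 10690 = 2.03 mm

2.03 mm


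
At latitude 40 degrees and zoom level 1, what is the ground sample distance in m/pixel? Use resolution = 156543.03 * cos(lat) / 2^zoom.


res = 156543.03 * cos(40) / 2^1 = 156543.03 * 0.76604444 / 2 = 59959.46 m/pixel

59959.46 m/pixel


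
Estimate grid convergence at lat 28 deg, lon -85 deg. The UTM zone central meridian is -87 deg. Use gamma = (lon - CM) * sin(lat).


gamma = (-85 - -87) * sin(28) = 2 * 0.469472 = 0.939 degrees

0.939 degrees


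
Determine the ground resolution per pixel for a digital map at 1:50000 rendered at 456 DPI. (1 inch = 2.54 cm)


pixel_cm = 2.54 / 456 ≈ 0.00557 cm
ground = pixel_cm * 50000 / 100 = 2.54 * 50000 / (456 * 100) = 127000 / 45600 ≈ 2.79 m

2.79 m


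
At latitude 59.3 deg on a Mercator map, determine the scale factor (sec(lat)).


SF = 1 / cos(59.3) = 1 / 0.510543 = 1.959

1.959


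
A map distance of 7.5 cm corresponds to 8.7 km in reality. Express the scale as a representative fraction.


ground = 8.7 km = 870000 cm; RF denominator = ground / map = 870000 / 7.5 = 116000; RF = 1:116000

1:116000


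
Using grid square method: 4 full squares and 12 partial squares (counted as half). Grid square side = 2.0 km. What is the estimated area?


effective squares = 4 + 12 * 0.5 = 10.0
area = 10.0 * 4.0 = 40.0 km^2

40.0 km^2


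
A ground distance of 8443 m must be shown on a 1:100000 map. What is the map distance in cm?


map_cm = 8443 * 100 / 100000 = 8.443 cm ≈ 8.44 cm

8.44 cm


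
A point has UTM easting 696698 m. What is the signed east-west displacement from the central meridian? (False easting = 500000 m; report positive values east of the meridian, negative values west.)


displacement = 696698 - 500000 = 196698 m

196698 m


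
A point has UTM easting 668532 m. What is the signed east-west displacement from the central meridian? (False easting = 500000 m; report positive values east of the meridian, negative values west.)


displacement = 668532 - 500000 = 168532 m

168532 m


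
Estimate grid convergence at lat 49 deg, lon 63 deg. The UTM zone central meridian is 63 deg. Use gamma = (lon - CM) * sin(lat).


gamma = (63 - 63) * sin(49) = 0 * 0.75471 = 0.0 degrees

0.0 degrees


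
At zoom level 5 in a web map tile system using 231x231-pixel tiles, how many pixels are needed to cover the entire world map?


tiles per axis = 2^5 = 32
total tiles = 32^2 = 1024
pixels per axis = 32 * 231 = 7392
total pixels = 7392^2 = 54641664

54641664 pixels


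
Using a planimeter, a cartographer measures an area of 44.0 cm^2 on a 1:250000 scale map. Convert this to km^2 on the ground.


ground_area = 44.0 * (250000/100)^2 = 275000000.0 m^2 = 275.0 km^2

275.0 km^2


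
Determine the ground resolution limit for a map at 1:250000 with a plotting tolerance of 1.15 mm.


ground = 1.15 mm * 250000 / 1000 = 287.5 m

287.5 m


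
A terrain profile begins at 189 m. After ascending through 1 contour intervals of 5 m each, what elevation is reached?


elevation = 189 + 1 * 5 = 194 m

194 m


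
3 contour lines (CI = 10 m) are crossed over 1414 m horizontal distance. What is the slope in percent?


elevation change = 3 * 10 = 30 m
slope = 30 / 1414 * 100 = 2.1%

2.1%


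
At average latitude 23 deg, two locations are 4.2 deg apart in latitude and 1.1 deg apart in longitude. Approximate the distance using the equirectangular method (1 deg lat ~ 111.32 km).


dlat_km = 4.2 * 111.32 = 467.544
dlon_km = 1.1 * 111.32 * cos(23) ≈ 112.718
dist = sqrt(467.544^2 + 112.718^2) ≈ 480.9 km

480.9 km


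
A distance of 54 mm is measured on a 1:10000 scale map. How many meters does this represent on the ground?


ground = 54 mm * 10000 / 1000 = 540.0 m

540.0 m


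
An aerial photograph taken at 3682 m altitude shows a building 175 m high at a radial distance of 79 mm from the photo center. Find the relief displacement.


d = h * r / H = 175 * 79 / 3682 = 3.75 mm

3.75 mm


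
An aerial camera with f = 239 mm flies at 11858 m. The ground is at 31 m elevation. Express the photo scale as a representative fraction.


scale = f / (H - h) = 239 mm / 11827 m = 239 / 11827000 = 1:49485

1:49485


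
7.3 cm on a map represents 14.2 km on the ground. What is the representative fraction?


ground = 14.2 km = 1420000 cm; RF denominator = ground / map = 1420000 / 7.3 ≈ 194521; RF = 1:194521

1:194521


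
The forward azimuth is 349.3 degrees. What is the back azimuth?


back azimuth = (349.3 + 180) mod 360 = 169.3 degrees

169.3 degrees


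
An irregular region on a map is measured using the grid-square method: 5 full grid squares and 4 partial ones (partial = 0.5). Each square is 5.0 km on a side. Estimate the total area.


effective squares = 5 + 4 * 0.5 = 7.0
area = 7.0 * 25.0 = 175.0 km^2

175.0 km^2


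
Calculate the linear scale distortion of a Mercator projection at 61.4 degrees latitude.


SF = 1 / cos(61.4) = 1 / 0.478692 = 2.089

2.089


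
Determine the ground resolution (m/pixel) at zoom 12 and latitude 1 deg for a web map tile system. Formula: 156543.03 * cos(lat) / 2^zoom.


res = 156543.03 * cos(1) / 2^12 = 156543.03 * 0.9998477 / 4096 = 38.21 m/pixel

38.21 m/pixel


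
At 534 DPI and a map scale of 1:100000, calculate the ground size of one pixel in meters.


pixel_cm = 2.54 / 534 ≈ 0.004757 cm
ground = pixel_cm * 100000 / 100 = 2.54 * 100000 / (534 * 100) = 254000 / 53400 ≈ 4.76 m

4.76 m


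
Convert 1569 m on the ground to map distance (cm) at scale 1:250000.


map_cm = 1569 * 100 / 250000 = 0.6276 cm ≈ 0.63 cm

0.63 cm


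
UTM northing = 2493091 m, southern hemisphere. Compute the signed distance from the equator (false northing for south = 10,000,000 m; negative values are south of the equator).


For southern: actual = 2493091 - 10000000 = -7506909 m

-7506909 m


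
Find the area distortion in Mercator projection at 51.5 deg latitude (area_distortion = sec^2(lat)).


area_distortion = 1/cos^2(51.5) = 2.58

2.58


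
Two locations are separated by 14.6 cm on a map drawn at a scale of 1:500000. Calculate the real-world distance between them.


ground = 14.6 cm * 500000 / 100 = 73000.0 m = 73.0 km

73.0 km


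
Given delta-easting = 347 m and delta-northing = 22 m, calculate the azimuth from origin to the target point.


az = atan2(347, 22) = 86.4 deg
adjusted to 0-360: 86.4 degrees

86.4 degrees


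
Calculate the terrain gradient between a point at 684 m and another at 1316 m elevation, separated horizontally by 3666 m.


gradient = (1316 - 684) / 3666 = 632 / 3666 = 0.1724

0.1724


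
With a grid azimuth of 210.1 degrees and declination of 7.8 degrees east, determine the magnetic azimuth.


magnetic azimuth = grid azimuth - declination (east +ve)
mag_az = 210.1 - 7.8 = 202.3 degrees

202.3 degrees


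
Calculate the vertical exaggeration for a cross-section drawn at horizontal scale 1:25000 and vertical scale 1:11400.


VE = horizontal_scale / vertical_scale = 25000 / 11400 ≈ 2.2

2.2x


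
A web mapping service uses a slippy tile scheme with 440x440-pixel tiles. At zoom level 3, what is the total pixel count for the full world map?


tiles per axis = 2^3 = 8
total tiles = 8^2 = 64
pixels per axis = 8 * 440 = 3520
total pixels = 3520^2 = 12390400

12390400 pixels


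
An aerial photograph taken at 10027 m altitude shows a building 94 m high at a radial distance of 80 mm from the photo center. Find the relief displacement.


d = h * r / H = 94 * 80 / 10027 = 0.75 mm

0.75 mm


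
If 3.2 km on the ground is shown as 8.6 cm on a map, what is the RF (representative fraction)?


ground = 3.2 km = 320000 cm; RF denominator = ground / map = 320000 / 8.6 ≈ 37209; RF = 1:37209

1:37209


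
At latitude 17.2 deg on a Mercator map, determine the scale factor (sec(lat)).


SF = 1 / cos(17.2) = 1 / 0.955278 = 1.047

1.047


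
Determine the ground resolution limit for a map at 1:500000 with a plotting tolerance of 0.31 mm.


ground = 0.31 mm * 500000 / 1000 = 155.0 m

155.0 m


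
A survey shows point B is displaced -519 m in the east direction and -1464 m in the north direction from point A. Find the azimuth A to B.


az = atan2(-519, -1464) = -160.5 deg
adjusted to 0-360: 199.5 degrees

199.5 degrees


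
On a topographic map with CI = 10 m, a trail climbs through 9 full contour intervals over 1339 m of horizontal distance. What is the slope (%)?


elevation change = 9 * 10 = 90 m
slope = 90 / 1339 * 100 = 6.7%

6.7%


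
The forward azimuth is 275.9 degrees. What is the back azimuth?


back azimuth = (275.9 + 180) mod 360 = 95.9 degrees

95.9 degrees


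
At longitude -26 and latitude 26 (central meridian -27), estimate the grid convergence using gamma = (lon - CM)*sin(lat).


gamma = (-26 - -27) * sin(26) = 1 * 0.438371 = 0.438 degrees

0.438 degrees


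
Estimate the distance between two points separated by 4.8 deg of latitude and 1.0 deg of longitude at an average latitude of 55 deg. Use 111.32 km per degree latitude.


dlat_km = 4.8 * 111.32 = 534.336
dlon_km = 1.0 * 111.32 * cos(55) ≈ 63.851
dist = sqrt(534.336^2 + 63.851^2) ≈ 538.1 km

538.1 km


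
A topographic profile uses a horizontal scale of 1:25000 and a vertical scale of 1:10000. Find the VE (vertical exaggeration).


VE = horizontal_scale / vertical_scale = 25000 / 10000 = 2.5

2.5x


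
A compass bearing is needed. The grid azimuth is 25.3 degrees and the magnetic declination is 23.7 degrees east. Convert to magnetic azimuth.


magnetic azimuth = grid azimuth - declination (east +ve)
mag_az = 25.3 - 23.7 = 1.6 degrees

1.6 degrees


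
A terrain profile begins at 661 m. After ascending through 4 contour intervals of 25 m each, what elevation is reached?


elevation = 661 + 4 * 25 = 761 m

761 m


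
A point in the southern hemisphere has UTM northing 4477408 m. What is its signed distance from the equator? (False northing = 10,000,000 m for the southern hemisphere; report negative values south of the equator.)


For southern: actual = 4477408 - 10000000 = -5522592 m

-5522592 m


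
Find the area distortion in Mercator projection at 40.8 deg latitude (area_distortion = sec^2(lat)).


area_distortion = 1/cos^2(40.8) = 1.745

1.745


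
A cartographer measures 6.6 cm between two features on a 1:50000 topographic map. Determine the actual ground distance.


ground = 6.6 cm * 50000 / 100 = 3300.0 m = 3.3 km

3.3 km


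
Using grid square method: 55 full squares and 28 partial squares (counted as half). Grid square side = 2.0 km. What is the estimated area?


effective squares = 55 + 28 * 0.5 = 69.0
area = 69.0 * 4.0 = 276.0 km^2

276.0 km^2


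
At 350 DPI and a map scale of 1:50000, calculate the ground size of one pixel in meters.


pixel_cm = 2.54 / 350 ≈ 0.007257 cm
ground = pixel_cm * 50000 / 100 = 2.54 * 50000 / (350 * 100) = 127000 / 35000 ≈ 3.63 m

3.63 m


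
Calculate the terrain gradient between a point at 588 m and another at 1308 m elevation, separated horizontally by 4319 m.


gradient = (1308 - 588) / 4319 = 720 / 4319 = 0.1667

0.1667


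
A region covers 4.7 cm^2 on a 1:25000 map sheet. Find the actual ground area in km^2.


ground_area = 4.7 * (25000/100)^2 = 293750.0 m^2 = 0.29375 km^2 ≈ 0.294 km^2

0.294 km^2


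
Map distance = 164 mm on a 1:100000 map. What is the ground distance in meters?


ground = 164 mm * 100000 / 1000 = 16400.0 m

16400.0 m


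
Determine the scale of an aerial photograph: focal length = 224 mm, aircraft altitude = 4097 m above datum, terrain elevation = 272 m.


scale = f / (H - h) = 224 mm / 3825 m = 224 / 3825000 = 1:17076

1:17076


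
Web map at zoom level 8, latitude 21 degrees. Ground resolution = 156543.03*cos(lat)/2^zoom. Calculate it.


res = 156543.03 * cos(21) / 2^8 = 156543.03 * 0.93358043 / 256 = 570.88 m/pixel

570.88 m/pixel


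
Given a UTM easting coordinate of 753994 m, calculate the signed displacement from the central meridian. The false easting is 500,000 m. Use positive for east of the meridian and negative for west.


displacement = 753994 - 500000 = 253994 m

253994 m


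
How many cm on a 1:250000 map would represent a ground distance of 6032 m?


map_cm = 6032 * 100 / 250000 = 2.4128 cm ≈ 2.41 cm

2.41 cm


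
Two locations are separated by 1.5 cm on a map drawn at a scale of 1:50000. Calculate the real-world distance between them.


ground = 1.5 cm * 50000 / 100 = 750.0 m

750.0 m


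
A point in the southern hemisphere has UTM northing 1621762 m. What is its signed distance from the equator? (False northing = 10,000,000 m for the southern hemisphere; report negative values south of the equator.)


For southern: actual = 1621762 - 10000000 = -8378238 m

-8378238 m


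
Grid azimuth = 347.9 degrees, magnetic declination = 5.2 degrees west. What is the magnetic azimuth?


magnetic azimuth = grid azimuth - declination (east +ve)
mag_az = 347.9 - -5.2 = 353.1 degrees

353.1 degrees


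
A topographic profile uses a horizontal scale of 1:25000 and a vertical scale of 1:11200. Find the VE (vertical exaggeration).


VE = horizontal_scale / vertical_scale = 25000 / 11200 ≈ 2.2

2.2x


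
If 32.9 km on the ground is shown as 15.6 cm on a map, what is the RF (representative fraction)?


ground = 32.9 km = 3290000 cm; RF denominator = ground / map = 3290000 / 15.6 ≈ 210897; RF = 1:210897

1:210897


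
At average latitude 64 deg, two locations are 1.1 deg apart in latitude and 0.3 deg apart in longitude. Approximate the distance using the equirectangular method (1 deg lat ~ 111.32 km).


dlat_km = 1.1 * 111.32 = 122.452
dlon_km = 0.3 * 111.32 * cos(64) ≈ 14.64
dist = sqrt(122.452^2 + 14.64^2) ≈ 123.3 km

123.3 km


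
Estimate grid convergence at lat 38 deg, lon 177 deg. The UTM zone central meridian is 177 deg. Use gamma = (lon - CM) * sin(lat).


gamma = (177 - 177) * sin(38) = 0 * 0.615661 = 0.0 degrees

0.0 degrees


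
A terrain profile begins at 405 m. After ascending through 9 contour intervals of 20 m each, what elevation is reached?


elevation = 405 + 9 * 20 = 585 m

585 m


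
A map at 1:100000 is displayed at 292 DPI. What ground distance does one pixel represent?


pixel_cm = 2.54 / 292 ≈ 0.008699 cm
ground = pixel_cm * 100000 / 100 = 2.54 * 100000 / (292 * 100) = 254000 / 29200 ≈ 8.7 m

8.7 m


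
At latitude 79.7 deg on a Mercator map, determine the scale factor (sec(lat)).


SF = 1 / cos(79.7) = 1 / 0.178802 = 5.593

5.593


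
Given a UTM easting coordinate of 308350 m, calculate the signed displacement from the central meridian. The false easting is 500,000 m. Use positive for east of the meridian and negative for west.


displacement = 308350 - 500000 = -191650 m

-191650 m


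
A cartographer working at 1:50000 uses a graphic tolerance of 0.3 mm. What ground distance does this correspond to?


ground = 0.3 mm * 50000 / 1000 = 15.0 m

15.0 m


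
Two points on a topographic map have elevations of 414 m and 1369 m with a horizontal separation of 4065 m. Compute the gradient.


gradient = (1369 - 414) / 4065 = 955 / 4065 = 0.2349

0.2349


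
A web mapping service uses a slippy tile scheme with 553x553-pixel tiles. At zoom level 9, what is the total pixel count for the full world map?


tiles per axis = 2^9 = 512
total tiles = 512^2 = 262144
pixels per axis = 512 * 553 = 283136
total pixels = 283136^2 = 80165994496

80165994496 pixels


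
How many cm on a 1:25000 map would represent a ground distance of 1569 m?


map_cm = 1569 * 100 / 25000 = 6.276 cm ≈ 6.28 cm

6.28 cm


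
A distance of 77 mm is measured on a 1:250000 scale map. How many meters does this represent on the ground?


ground = 77 mm * 250000 / 1000 = 19250.0 m

19250.0 m


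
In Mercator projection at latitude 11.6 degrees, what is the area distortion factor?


area_distortion = 1/cos^2(11.6) = 1.042

1.042


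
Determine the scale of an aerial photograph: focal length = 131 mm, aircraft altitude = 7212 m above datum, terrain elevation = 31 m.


scale = f / (H - h) = 131 mm / 7181 m = 131 / 7181000 = 1:54817

1:54817


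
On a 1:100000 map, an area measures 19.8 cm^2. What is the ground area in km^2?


ground_area = 19.8 * (100000/100)^2 = 19800000.0 m^2 = 19.8 km^2

19.8 km^2


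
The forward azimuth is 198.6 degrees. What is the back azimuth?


back azimuth = (198.6 + 180) mod 360 = 18.6 degrees

18.6 degrees


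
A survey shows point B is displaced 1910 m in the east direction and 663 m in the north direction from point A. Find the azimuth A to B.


az = atan2(1910, 663) = 70.9 deg
adjusted to 0-360: 70.9 degrees

70.9 degrees


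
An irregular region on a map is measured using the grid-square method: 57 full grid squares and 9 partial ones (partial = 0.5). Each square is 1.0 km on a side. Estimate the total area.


effective squares = 57 + 9 * 0.5 = 61.5
area = 61.5 * 1.0 = 61.5 km^2

61.5 km^2


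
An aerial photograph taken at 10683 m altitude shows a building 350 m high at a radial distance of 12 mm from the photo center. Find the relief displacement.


d = h * r / H = 350 * 12 / 10683 = 0.39 mm

0.39 mm


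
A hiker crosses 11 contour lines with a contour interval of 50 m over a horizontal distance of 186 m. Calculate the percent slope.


elevation change = 11 * 50 = 550 m
slope = 550 / 186 * 100 = 295.7%

295.7%


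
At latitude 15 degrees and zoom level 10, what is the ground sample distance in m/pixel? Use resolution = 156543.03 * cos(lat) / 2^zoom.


res = 156543.03 * cos(15) / 2^10 = 156543.03 * 0.96592583 / 1024 = 147.66 m/pixel

147.66 m/pixel


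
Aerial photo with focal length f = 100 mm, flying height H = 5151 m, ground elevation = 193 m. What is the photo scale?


scale = f / (H - h) = 100 mm / 4958 m = 100 / 4958000 = 1:49580

1:49580


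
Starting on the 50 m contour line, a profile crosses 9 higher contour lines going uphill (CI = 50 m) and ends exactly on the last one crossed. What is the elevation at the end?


elevation = 50 + 9 * 50 = 500 m

500 m


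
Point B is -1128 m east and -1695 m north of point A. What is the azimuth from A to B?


az = atan2(-1128, -1695) = -146.4 deg
adjusted to 0-360: 213.6 degrees

213.6 degrees


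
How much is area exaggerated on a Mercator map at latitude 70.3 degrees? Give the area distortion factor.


area_distortion = 1/cos^2(70.3) = 8.8

8.8


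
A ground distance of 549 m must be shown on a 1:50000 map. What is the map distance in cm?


map_cm = 549 * 100 / 50000 = 1.098 cm ≈ 1.1 cm

1.1 cm


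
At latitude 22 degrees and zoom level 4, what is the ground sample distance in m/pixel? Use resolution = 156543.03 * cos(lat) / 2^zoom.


res = 156543.03 * cos(22) / 2^4 = 156543.03 * 0.92718385 / 16 = 9071.51 m/pixel

9071.51 m/pixel


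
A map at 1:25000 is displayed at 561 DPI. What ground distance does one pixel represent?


pixel_cm = 2.54 / 561 ≈ 0.004528 cm
ground = pixel_cm * 25000 / 100 = 2.54 * 25000 / (561 * 100) = 63500 / 56100 ≈ 1.13 m

1.13 m


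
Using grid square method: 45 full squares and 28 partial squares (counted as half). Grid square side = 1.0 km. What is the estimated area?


effective squares = 45 + 28 * 0.5 = 59.0
area = 59.0 * 1.0 = 59.0 km^2

59.0 km^2


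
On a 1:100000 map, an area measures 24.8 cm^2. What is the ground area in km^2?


ground_area = 24.8 * (100000/100)^2 = 24800000.0 m^2 = 24.8 km^2

24.8 km^2


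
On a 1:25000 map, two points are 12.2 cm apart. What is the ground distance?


ground = 12.2 cm * 25000 / 100 = 3050.0 m = 3.05 km

3.05 km


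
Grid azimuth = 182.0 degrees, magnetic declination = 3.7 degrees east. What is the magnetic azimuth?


magnetic azimuth = grid azimuth - declination (east +ve)
mag_az = 182.0 - 3.7 = 178.3 degrees

178.3 degrees


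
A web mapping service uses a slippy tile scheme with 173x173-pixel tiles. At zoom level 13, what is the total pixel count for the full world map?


tiles per axis = 2^13 = 8192
total tiles = 8192^2 = 67108864
pixels per axis = 8192 * 173 = 1417216
total pixels = 1417216^2 = 2008501190656

2008501190656 pixels


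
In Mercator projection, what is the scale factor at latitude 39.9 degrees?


SF = 1 / cos(39.9) = 1 / 0.767165 = 1.304

1.304


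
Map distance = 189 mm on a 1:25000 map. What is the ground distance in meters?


ground = 189 mm * 25000 / 1000 = 4725.0 m

4725.0 m


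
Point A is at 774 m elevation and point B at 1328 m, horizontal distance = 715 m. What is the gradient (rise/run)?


gradient = (1328 - 774) / 715 = 554 / 715 = 0.7748

0.7748


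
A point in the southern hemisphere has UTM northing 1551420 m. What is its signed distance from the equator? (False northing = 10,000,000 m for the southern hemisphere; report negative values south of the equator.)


For southern: actual = 1551420 - 10000000 = -8448580 m

-8448580 m


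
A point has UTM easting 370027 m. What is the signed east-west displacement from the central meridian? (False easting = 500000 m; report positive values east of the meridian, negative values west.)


displacement = 370027 - 500000 = -129973 m

-129973 m


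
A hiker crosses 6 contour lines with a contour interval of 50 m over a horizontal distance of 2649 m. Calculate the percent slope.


elevation change = 6 * 50 = 300 m
slope = 300 / 2649 * 100 = 11.3%

11.3%


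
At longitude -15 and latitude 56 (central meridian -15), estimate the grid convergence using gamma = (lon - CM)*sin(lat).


gamma = (-15 - -15) * sin(56) = 0 * 0.829038 = 0.0 degrees

0.0 degrees


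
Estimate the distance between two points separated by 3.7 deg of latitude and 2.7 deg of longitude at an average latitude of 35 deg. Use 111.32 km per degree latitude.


dlat_km = 3.7 * 111.32 = 411.884
dlon_km = 2.7 * 111.32 * cos(35) ≈ 246.208
dist = sqrt(411.884^2 + 246.208^2) ≈ 479.9 km

479.9 km


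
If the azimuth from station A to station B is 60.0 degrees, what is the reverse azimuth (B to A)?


back azimuth = (60.0 + 180) mod 360 = 240.0 degrees

240.0 degrees


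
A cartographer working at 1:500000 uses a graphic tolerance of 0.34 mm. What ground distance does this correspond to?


ground = 0.34 mm * 500000 / 1000 = 170.0 m

170.0 m


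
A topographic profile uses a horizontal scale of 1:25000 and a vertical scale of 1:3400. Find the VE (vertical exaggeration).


VE = horizontal_scale / vertical_scale = 25000 / 3400 ≈ 7.4

7.4x


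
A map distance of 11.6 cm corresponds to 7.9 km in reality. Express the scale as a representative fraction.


ground = 7.9 km = 790000 cm; RF denominator = ground / map = 790000 / 11.6 ≈ 68103; RF = 1:68103

1:68103


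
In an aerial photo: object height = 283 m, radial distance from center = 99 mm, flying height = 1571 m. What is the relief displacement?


d = h * r / H = 283 * 99 / 1571 = 17.83 mm

17.83 mm


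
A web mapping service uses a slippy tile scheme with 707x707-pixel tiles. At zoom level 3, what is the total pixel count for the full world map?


tiles per axis = 2^3 = 8
total tiles = 8^2 = 64
pixels per axis = 8 * 707 = 5656
total pixels = 5656^2 = 31990336

31990336 pixels


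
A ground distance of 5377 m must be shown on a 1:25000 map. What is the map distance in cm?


map_cm = 5377 * 100 / 25000 = 21.508 cm ≈ 21.51 cm

21.51 cm


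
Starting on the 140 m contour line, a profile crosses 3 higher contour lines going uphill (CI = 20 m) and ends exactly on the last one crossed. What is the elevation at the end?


elevation = 140 + 3 * 20 = 200 m

200 m


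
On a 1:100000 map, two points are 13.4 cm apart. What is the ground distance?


ground = 13.4 cm * 100000 / 100 = 13400.0 m = 13.4 km

13.4 km


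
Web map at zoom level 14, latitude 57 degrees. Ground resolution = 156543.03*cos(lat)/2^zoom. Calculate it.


res = 156543.03 * cos(57) / 2^14 = 156543.03 * 0.54463904 / 16384 = 5.2 m/pixel

5.2 m/pixel


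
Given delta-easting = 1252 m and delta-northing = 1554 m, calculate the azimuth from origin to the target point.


az = atan2(1252, 1554) = 38.9 deg
adjusted to 0-360: 38.9 degrees

38.9 degrees


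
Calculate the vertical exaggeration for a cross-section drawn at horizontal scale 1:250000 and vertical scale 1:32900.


VE = horizontal_scale / vertical_scale = 250000 / 32900 ≈ 7.6

7.6x


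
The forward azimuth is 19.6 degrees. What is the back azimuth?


back azimuth = (19.6 + 180) mod 360 = 199.6 degrees

199.6 degrees


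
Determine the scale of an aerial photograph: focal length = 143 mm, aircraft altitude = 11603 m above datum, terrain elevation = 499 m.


scale = f / (H - h) = 143 mm / 11104 m = 143 / 11104000 = 1:77650

1:77650


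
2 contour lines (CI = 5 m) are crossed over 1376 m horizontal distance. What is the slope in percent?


elevation change = 2 * 5 = 10 m
slope = 10 / 1376 * 100 = 0.7%

0.7%


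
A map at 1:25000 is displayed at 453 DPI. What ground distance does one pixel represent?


pixel_cm = 2.54 / 453 ≈ 0.005607 cm
ground = pixel_cm * 25000 / 100 = 2.54 * 25000 / (453 * 100) = 63500 / 45300 ≈ 1.4 m

1.4 m


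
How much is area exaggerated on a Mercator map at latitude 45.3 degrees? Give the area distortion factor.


area_distortion = 1/cos^2(45.3) = 2.021

2.021


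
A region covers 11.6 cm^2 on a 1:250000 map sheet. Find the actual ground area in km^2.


ground_area = 11.6 * (250000/100)^2 = 72500000.0 m^2 = 72.5 km^2

72.5 km^2


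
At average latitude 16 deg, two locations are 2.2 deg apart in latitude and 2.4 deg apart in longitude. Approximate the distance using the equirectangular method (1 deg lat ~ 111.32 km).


dlat_km = 2.2 * 111.32 = 244.904
dlon_km = 2.4 * 111.32 * cos(16) ≈ 256.818
dist = sqrt(244.904^2 + 256.818^2) ≈ 354.9 km

354.9 km


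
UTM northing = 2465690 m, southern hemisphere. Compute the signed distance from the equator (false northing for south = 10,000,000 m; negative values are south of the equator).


For southern: actual = 2465690 - 10000000 = -7534310 m

-7534310 m


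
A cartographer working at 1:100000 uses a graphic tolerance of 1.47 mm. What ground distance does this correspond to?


ground = 1.47 mm * 100000 / 1000 = 147.0 m

147.0 m


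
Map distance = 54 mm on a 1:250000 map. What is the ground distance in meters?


ground = 54 mm * 250000 / 1000 = 13500.0 m

13500.0 m


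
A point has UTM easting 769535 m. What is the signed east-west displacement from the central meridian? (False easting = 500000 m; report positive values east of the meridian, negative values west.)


displacement = 769535 - 500000 = 269535 m

269535 m


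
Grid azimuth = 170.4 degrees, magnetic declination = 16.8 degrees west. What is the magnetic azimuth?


magnetic azimuth = grid azimuth - declination (east +ve)
mag_az = 170.4 - -16.8 = 187.2 degrees

187.2 degrees


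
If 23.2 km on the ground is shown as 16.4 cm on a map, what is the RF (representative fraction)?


ground = 23.2 km = 2320000 cm; RF denominator = ground / map = 2320000 / 16.4 ≈ 141463; RF = 1:141463

1:141463


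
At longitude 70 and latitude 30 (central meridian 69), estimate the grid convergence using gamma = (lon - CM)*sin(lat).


gamma = (70 - 69) * sin(30) = 1 * 0.5 = 0.5 degrees

0.5 degrees


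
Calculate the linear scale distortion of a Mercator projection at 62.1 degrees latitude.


SF = 1 / cos(62.1) = 1 / 0.46793 = 2.137

2.137


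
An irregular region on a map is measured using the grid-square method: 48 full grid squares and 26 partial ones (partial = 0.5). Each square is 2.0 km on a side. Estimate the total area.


effective squares = 48 + 26 * 0.5 = 61.0
area = 61.0 * 4.0 = 244.0 km^2

244.0 km^2


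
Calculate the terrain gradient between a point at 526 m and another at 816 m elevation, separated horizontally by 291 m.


gradient = (816 - 526) / 291 = 290 / 291 = 0.9966

0.9966


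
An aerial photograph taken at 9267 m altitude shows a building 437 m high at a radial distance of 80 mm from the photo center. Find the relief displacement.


d = h * r / H = 437 * 80 / 9267 = 3.77 mm

3.77 mm


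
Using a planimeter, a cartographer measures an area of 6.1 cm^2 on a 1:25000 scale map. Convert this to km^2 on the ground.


ground_area = 6.1 * (25000/100)^2 = 381250.0 m^2 = 0.38125 km^2 ≈ 0.381 km^2

0.381 km^2


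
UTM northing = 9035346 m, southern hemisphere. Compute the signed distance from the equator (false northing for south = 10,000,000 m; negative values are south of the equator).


For southern: actual = 9035346 - 10000000 = -964654 m

-964654 m


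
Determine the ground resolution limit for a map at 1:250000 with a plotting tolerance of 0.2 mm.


ground = 0.2 mm * 250000 / 1000 = 50.0 m

50.0 m


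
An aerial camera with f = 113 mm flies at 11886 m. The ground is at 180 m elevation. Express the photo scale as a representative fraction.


scale = f / (H - h) = 113 mm / 11706 m = 113 / 11706000 = 1:103593

1:103593


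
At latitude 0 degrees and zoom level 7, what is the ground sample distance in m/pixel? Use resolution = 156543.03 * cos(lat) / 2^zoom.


res = 156543.03 * cos(0) / 2^7 = 156543.03 * 1.0 / 128 = 1222.99 m/pixel

1222.99 m/pixel


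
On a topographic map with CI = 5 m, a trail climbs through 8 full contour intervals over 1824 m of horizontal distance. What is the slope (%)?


elevation change = 8 * 5 = 40 m
slope = 40 / 1824 * 100 = 2.2%

2.2%


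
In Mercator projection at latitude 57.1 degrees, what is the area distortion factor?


area_distortion = 1/cos^2(57.1) = 3.389

3.389


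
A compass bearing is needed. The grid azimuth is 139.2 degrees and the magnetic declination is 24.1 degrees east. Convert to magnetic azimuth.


magnetic azimuth = grid azimuth - declination (east +ve)
mag_az = 139.2 - 24.1 = 115.1 degrees

115.1 degrees


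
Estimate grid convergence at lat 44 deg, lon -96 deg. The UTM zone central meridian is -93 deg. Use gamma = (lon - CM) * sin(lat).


gamma = (-96 - -93) * sin(44) = -3 * 0.694658 = -2.084 degrees

-2.084 degrees


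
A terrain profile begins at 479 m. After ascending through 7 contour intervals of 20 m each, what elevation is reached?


elevation = 479 + 7 * 20 = 619 m

619 m


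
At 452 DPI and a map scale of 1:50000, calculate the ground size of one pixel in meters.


pixel_cm = 2.54 / 452 ≈ 0.005619 cm
ground = pixel_cm * 50000 / 100 = 2.54 * 50000 / (452 * 100) = 127000 / 45200 ≈ 2.81 m

2.81 m


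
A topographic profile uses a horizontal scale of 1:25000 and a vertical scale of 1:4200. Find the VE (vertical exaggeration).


VE = horizontal_scale / vertical_scale = 25000 / 4200 ≈ 6.0

6.0x


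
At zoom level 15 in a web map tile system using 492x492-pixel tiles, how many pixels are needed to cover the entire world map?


tiles per axis = 2^15 = 32768
total tiles = 32768^2 = 1073741824
pixels per axis = 32768 * 492 = 16121856
total pixels = 16121856^2 = 259914240884736

259914240884736 pixels


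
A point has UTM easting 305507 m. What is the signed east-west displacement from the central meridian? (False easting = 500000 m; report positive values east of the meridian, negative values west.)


displacement = 305507 - 500000 = -194493 m

-194493 m


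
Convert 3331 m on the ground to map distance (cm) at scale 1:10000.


map_cm = 3331 * 100 / 10000 = 33.31 cm

33.31 cm


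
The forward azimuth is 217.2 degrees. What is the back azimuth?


back azimuth = (217.2 + 180) mod 360 = 37.2 degrees

37.2 degrees


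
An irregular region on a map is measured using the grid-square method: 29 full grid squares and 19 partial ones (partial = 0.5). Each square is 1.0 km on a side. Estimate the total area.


effective squares = 29 + 19 * 0.5 = 38.5
area = 38.5 * 1.0 = 38.5 km^2

38.5 km^2


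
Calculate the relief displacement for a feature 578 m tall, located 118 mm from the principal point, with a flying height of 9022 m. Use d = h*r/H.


d = h * r / H = 578 * 118 / 9022 = 7.56 mm

7.56 mm


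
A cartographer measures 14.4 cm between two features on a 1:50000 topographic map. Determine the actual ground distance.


ground = 14.4 cm * 50000 / 100 = 7200.0 m = 7.2 km

7.2 km


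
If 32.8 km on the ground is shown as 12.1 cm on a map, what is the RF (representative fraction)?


ground = 32.8 km = 3280000 cm; RF denominator = ground / map = 3280000 / 12.1 ≈ 271074; RF = 1:271074

1:271074


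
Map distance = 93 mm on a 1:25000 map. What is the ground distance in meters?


ground = 93 mm * 25000 / 1000 = 2325.0 m

2325.0 m


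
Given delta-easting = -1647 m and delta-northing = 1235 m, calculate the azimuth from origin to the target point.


az = atan2(-1647, 1235) = -53.1 deg
adjusted to 0-360: 306.9 degrees

306.9 degrees


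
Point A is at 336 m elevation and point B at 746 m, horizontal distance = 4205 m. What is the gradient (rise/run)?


gradient = (746 - 336) / 4205 = 410 / 4205 = 0.0975

0.0975


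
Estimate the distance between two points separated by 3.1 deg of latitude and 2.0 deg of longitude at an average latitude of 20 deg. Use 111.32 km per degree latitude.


dlat_km = 3.1 * 111.32 = 345.092
dlon_km = 2.0 * 111.32 * cos(20) ≈ 209.213
dist = sqrt(345.092^2 + 209.213^2) ≈ 403.6 km

403.6 km


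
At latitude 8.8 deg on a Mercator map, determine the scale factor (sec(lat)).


SF = 1 / cos(8.8) = 1 / 0.988228 = 1.012

1.012


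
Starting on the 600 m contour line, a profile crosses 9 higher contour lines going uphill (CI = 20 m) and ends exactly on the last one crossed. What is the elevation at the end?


elevation = 600 + 9 * 20 = 780 m

780 m


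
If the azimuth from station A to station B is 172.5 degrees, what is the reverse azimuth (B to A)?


back azimuth = (172.5 + 180) mod 360 = 352.5 degrees

352.5 degrees


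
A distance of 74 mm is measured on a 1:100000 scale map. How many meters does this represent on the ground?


ground = 74 mm * 100000 / 1000 = 7400.0 m

7400.0 m


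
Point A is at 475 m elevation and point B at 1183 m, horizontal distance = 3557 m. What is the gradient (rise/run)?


gradient = (1183 - 475) / 3557 = 708 / 3557 = 0.199

0.199


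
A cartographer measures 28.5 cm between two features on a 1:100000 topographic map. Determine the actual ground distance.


ground = 28.5 cm * 100000 / 100 = 28500.0 m = 28.5 km

28.5 km
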